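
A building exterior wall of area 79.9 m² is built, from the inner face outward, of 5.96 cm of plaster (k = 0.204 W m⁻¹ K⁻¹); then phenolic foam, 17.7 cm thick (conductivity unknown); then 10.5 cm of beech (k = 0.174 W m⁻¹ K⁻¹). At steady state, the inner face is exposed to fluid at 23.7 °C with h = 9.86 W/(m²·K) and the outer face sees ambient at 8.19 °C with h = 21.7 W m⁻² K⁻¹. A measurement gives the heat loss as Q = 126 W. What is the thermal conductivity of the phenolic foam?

k = 0.0201 W/m·K

ΣR = ΔT/Q = |23.7 − 8.19|/126 = 0.1231 K/W
Known resistances:
  R_conv,in = 1/(hA) = 1/(9.86·79.9) = 0.001269 K/W
  R_plaster = L/(kA) = 0.0596/(0.204·79.9) = 0.003657 K/W
  R_beech = L/(kA) = 0.105/(0.174·79.9) = 0.007553 K/W
  R_conv,out = 1/(hA) = 1/(21.7·79.9) = 5.768×10^-4 K/W
R_phenolic foam = ΣR − ΣR_known = 0.1231 − 0.01306 = 0.1100 K/W
L/(kA) = 0.1100 ⇒ k = 0.177/(0.1100·79.9) = 0.0201 W/m·K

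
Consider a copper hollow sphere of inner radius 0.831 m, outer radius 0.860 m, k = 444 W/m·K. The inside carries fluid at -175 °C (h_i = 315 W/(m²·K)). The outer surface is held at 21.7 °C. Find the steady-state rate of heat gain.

Q = 5.27×10^5 W

Treat each layer as a resistance in series:
  R_conv,in = 1/(4πr²h) = 1/(4π·0.831²·315) = 3.658×10^-4 K/W
  R_copper = (1/0.831 − 1/0.860)/(4πk) = 0.04058/(4π·444) = 7.273×10^-6 K/W
ΣR = 3.658×10^-4 + 7.273×10^-6 = 3.731×10^-4 K/W
Q = ΔT/ΣR = (-175 °C − 21.7 °C)/3.731×10^-4 = -5.27×10^5 W
(Negative Q ⇒ heat flows inward; heat gain = 5.27×10^5 W.)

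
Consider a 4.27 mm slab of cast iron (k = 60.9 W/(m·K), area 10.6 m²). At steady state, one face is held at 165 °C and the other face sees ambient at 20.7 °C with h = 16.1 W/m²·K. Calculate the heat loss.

Resistance network (inner→outer):
  R_cast iron = L/(kA) = 0.00427/(60.9·10.6) = 6.615×10^-6 K/W
  R_conv,out = 1/(hA) = 1/(16.1·10.6) = 0.005860 K/W
ΣR = 6.615×10^-6 + 0.005860 = 0.005867 K/W
Q = ΔT/ΣR = (165 °C − 20.7 °C)/0.005867 = 24600 W

Q = 24600 W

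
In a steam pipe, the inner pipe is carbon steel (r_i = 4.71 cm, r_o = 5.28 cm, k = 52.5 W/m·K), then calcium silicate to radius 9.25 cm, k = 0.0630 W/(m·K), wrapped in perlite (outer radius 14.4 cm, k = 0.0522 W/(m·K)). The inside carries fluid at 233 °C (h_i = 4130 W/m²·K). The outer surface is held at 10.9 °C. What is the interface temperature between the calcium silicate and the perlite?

T = 119 °C

Treat each layer as a resistance in series:
  R'_conv,in = 1/(2πr h) = 1/(2π·0.0471·4130) = 8.182×10^-4 m·K/W
  R'_carbon steel = ln(0.0528/0.0471)/(2πk) = 0.1142/(2π·52.5) = 3.463×10^-4 m·K/W
  R'_calcium silicate = ln(0.0925/0.0528)/(2πk) = 0.5607/(2π·0.0630) = 1.416 m·K/W
  R'_perlite = ln(0.144/0.0925)/(2πk) = 0.4426/(2π·0.0522) = 1.349 m·K/W
ΣR = 8.182×10^-4 + 3.463×10^-4 + 1.416 + 1.349 = 2.766 m·K/W
Q' = ΔT/ΣR = (233 °C − 10.9 °C)/2.766 = 80.30 W/m
From the inner boundary to the calcium silicate/perlite interface, ΣR_partial = 1.417 m·K/W.
T_interface = T_in − Q'·ΣR_partial = 233 °C − (80.30)(1.417) = 119 °C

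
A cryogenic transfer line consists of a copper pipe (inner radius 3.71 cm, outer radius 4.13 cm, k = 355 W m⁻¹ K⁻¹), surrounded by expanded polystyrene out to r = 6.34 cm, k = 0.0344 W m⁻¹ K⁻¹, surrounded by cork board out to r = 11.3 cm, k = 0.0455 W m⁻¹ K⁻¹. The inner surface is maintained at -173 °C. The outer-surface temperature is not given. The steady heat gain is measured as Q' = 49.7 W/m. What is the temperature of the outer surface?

Series resistances:
  R'_copper = ln(0.0413/0.0371)/(2πk) = 0.1072/(2π·355) = 4.808×10^-5 m·K/W
  R'_expanded polystyrene = ln(0.0634/0.0413)/(2πk) = 0.4286/(2π·0.0344) = 1.983 m·K/W
  R'_cork board = ln(0.113/0.0634)/(2πk) = 0.5779/(2π·0.0455) = 2.022 m·K/W
ΣR = 4.005 m·K/W
ΔT = Q'·ΣR = 49.7 × 4.005 = 199.0 K
Heat flows inward, so T_out = T_in + ΔT = -173 + 199.0 = 26.0 °C

T_out = 26.0 °C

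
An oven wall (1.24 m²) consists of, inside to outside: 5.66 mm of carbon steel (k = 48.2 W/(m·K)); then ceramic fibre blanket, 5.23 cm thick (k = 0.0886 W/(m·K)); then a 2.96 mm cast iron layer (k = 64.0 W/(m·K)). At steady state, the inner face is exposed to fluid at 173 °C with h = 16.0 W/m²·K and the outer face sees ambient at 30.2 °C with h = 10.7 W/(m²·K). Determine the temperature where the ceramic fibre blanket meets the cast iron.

T = 48.1 °C

Resistance network (inner→outer):
  R_conv,in = 1/(hA) = 1/(16.0·1.24) = 0.05040 K/W
  R_carbon steel = L/(kA) = 0.00566/(48.2·1.24) = 9.470×10^-5 K/W
  R_ceramic fibre blanket = L/(kA) = 0.0523/(0.0886·1.24) = 0.4760 K/W
  R_cast iron = L/(kA) = 0.00296/(64.0·1.24) = 3.730×10^-5 K/W
  R_conv,out = 1/(hA) = 1/(10.7·1.24) = 0.07537 K/W
ΣR = 0.05040 + 9.470×10^-5 + 0.4760 + 3.730×10^-5 + 0.07537 = 0.6019 K/W
Q = ΔT/ΣR = (173 °C − 30.2 °C)/0.6019 = 237.2 W
From the inner boundary to the ceramic fibre blanket/cast iron interface, ΣR_partial = 0.5265 K/W.
T_interface = T_in − Q·ΣR_partial = 173 °C − (237.2)(0.5265) = 48.1 °C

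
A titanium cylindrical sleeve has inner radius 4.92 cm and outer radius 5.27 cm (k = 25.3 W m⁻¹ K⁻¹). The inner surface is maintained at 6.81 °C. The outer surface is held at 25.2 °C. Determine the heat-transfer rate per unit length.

Q' = 42500 W/m

Q' = 2πk·ΔT/ln(r₂/r₁) = 2π × 25.3 × 18.39 / ln(0.0527/0.0492) = 42500 W/m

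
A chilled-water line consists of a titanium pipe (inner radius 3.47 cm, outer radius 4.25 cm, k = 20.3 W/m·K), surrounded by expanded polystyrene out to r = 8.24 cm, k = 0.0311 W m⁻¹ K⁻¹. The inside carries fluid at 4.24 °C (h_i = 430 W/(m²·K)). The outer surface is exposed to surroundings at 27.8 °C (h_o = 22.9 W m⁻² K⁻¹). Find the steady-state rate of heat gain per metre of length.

Series thermal resistances, inner to outer:
  R'_conv,in = 1/(2πr h) = 1/(2π·0.0347·430) = 0.01067 m·K/W
  R'_titanium = ln(0.0425/0.0347)/(2πk) = 0.2028/(2π·20.3) = 0.001590 m·K/W
  R'_expanded polystyrene = ln(0.0824/0.0425)/(2πk) = 0.6621/(2π·0.0311) = 3.388 m·K/W
  R'_conv,out = 1/(2πr h) = 1/(2π·0.0824·22.9) = 0.08434 m·K/W
ΣR = 0.01067 + 0.001590 + 3.388 + 0.08434 = 3.485 m·K/W
Q' = ΔT/ΣR = (4.24 °C − 27.8 °C)/3.485 = -6.76 W/m
(Negative Q' ⇒ heat flows inward; heat gain = 6.76 W/m.)

Q' = 6.76 W/m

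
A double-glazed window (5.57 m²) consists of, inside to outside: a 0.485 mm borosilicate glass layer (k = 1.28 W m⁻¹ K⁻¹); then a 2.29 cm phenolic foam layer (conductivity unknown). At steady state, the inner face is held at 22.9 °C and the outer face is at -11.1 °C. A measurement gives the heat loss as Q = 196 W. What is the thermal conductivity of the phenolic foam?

k = 0.0237 W/m·K

ΣR = ΔT/Q = |22.9 − -11.1|/196 = 0.1735 K/W
Known resistances:
  R_borosilicate glass = L/(kA) = 4.85×10^-4/(1.28·5.57) = 6.803×10^-5 K/W
R_phenolic foam = ΣR − ΣR_known = 0.1735 − 6.803×10^-5 = 0.1734 K/W
L/(kA) = 0.1734 ⇒ k = 0.0229/(0.1734·5.57) = 0.0237 W/m·K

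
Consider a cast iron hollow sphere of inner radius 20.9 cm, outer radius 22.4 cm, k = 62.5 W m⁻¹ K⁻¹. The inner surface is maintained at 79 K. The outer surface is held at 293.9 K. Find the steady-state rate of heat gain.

Q = 5.27×10^5 W

Q = 4πk·ΔT/(1/r₁ − 1/r₂) = 4π × 62.5 × 214.9 / (1/0.209 − 1/0.224) = 5.27×10^5 W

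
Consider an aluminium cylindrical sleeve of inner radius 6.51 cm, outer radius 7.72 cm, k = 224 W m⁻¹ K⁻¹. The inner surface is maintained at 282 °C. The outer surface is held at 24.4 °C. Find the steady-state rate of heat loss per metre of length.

Q' = 2.13×10^6 W/m

Q' = 2πk·ΔT/ln(r₂/r₁) = 2π × 224 × 257.6 / ln(0.0772/0.0651) = 2.13×10^6 W/m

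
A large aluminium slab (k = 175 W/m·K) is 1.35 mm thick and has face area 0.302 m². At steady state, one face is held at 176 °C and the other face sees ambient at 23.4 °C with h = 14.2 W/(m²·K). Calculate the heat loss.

Resistance network (inner→outer):
  R_aluminium = L/(kA) = 0.00135/(175·0.302) = 2.554×10^-5 K/W
  R_conv,out = 1/(hA) = 1/(14.2·0.302) = 0.2332 K/W
ΣR = 2.554×10^-5 + 0.2332 = 0.2332 K/W
Q = ΔT/ΣR = (176 °C − 23.4 °C)/0.2332 = 654 W

Q = 654 W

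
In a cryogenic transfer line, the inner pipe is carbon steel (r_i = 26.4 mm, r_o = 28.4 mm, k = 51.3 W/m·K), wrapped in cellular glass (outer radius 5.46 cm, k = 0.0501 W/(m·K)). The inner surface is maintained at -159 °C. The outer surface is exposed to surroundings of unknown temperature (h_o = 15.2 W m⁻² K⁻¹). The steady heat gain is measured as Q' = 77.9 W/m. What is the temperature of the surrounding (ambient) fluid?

Series resistances:
  R'_carbon steel = ln(0.0284/0.0264)/(2πk) = 0.07303/(2π·51.3) = 2.266×10^-4 m·K/W
  R'_cellular glass = ln(0.0546/0.0284)/(2πk) = 0.6536/(2π·0.0501) = 2.076 m·K/W
  R'_conv,out = 1/(2πr h) = 1/(2π·0.0546·15.2) = 0.1918 m·K/W
ΣR = 2.268 m·K/W
ΔT = Q'·ΣR = 77.9 × 2.268 = 176.7 K
Heat flows inward, so T_out = T_in + ΔT = -159 + 176.7 = 17.7 °C

T_out = 17.7 °C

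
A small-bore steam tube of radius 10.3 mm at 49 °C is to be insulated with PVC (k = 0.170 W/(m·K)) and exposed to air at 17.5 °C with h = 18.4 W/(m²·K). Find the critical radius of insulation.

r_cr = 0.924 cm

For a cylinder, r_cr = k_ins/h = 0.170/18.4 = 0.00924 m = 0.924 cm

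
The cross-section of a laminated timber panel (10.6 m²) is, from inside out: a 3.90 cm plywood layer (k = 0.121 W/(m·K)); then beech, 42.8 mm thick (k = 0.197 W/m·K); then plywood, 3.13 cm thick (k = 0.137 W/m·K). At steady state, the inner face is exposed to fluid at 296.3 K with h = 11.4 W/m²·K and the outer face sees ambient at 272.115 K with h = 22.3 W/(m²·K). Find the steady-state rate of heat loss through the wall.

Series thermal resistances, inner to outer:
  R_conv,in = 1/(hA) = 1/(11.4·10.6) = 0.008275 K/W
  R_plywood = L/(kA) = 0.0390/(0.121·10.6) = 0.03041 K/W
  R_beech = L/(kA) = 0.0428/(0.197·10.6) = 0.02050 K/W
  R_plywood = L/(kA) = 0.0313/(0.137·10.6) = 0.02155 K/W
  R_conv,out = 1/(hA) = 1/(22.3·10.6) = 0.004230 K/W
ΣR = 0.008275 + 0.03041 + 0.02050 + 0.02155 + 0.004230 = 0.08496 K/W
Q = ΔT/ΣR = (296.3 K − 272.115 K)/0.08496 = 285 W

Q = 285 W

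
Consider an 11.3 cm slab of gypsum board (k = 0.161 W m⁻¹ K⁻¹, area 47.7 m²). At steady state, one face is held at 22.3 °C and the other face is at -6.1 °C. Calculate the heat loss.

Q = kA·ΔT/L = 0.161 × 47.7 × |22.3 °C − -6.1 °C| / 0.113 = 1930 W

Q = 1930 W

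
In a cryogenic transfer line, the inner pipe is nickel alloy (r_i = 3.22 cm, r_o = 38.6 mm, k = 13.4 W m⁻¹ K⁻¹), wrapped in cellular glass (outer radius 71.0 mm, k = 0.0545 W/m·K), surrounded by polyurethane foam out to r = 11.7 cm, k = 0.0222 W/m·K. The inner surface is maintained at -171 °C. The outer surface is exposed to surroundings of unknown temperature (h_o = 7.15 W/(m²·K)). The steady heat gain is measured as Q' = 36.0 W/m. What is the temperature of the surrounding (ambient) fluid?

Series resistances:
  R'_nickel alloy = ln(0.0386/0.0322)/(2πk) = 0.1813/(2π·13.4) = 0.002153 m·K/W
  R'_cellular glass = ln(0.0710/0.0386)/(2πk) = 0.6094/(2π·0.0545) = 1.780 m·K/W
  R'_polyurethane foam = ln(0.117/0.0710)/(2πk) = 0.4995/(2π·0.0222) = 3.581 m·K/W
  R'_conv,out = 1/(2πr h) = 1/(2π·0.117·7.15) = 0.1903 m·K/W
ΣR = 5.553 m·K/W
ΔT = Q'·ΣR = 36.0 × 5.553 = 199.9 K
Heat flows inward, so T_out = T_in + ΔT = -171 + 199.9 = 28.9 °C

T_out = 28.9 °C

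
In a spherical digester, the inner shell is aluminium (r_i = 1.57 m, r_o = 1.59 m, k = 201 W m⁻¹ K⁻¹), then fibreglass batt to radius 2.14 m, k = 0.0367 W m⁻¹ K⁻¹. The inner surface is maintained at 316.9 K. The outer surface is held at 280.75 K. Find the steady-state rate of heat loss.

Q = 103 W

Resistance network (inner→outer):
  R_aluminium = (1/1.57 − 1/1.59)/(4πk) = 0.008012/(4π·201) = 3.172×10^-6 K/W
  R_fibreglass batt = (1/1.59 − 1/2.14)/(4πk) = 0.1616/(4π·0.0367) = 0.3505 K/W
ΣR = 3.172×10^-6 + 0.3505 = 0.3505 K/W
Q = ΔT/ΣR = (316.9 K − 280.75 K)/0.3505 = 103 W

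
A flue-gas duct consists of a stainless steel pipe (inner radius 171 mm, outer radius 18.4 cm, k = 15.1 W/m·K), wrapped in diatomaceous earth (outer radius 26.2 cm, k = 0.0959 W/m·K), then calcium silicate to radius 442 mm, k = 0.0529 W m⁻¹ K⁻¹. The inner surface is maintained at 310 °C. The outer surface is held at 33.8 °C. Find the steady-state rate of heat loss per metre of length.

Q' = 128 W/m

Resistance network (inner→outer):
  R'_stainless steel = ln(0.184/0.171)/(2πk) = 0.07327/(2π·15.1) = 7.723×10^-4 m·K/W
  R'_diatomaceous earth = ln(0.262/0.184)/(2πk) = 0.3534/(2π·0.0959) = 0.5865 m·K/W
  R'_calcium silicate = ln(0.442/0.262)/(2πk) = 0.5230/(2π·0.0529) = 1.573 m·K/W
ΣR = 7.723×10^-4 + 0.5865 + 1.573 = 2.160 m·K/W
Q' = ΔT/ΣR = (310 °C − 33.8 °C)/2.160 = 128 W/m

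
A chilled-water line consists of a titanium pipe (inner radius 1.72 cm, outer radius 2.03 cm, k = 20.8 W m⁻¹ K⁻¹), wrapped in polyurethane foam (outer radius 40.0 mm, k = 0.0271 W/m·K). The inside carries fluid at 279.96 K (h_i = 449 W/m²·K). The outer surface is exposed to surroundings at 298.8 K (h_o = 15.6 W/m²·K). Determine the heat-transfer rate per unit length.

Resistance network (inner→outer):
  R'_conv,in = 1/(2πr h) = 1/(2π·0.0172·449) = 0.02061 m·K/W
  R'_titanium = ln(0.0203/0.0172)/(2πk) = 0.1657/(2π·20.8) = 0.001268 m·K/W
  R'_polyurethane foam = ln(0.0400/0.0203)/(2πk) = 0.6783/(2π·0.0271) = 3.983 m·K/W
  R'_conv,out = 1/(2πr h) = 1/(2π·0.0400·15.6) = 0.2551 m·K/W
ΣR = 0.02061 + 0.001268 + 3.983 + 0.2551 = 4.260 m·K/W
Q' = ΔT/ΣR = (279.96 K − 298.8 K)/4.260 = -4.42 W/m
(Negative Q' ⇒ heat flows inward; heat gain = 4.42 W/m.)

Q' = 4.42 W/m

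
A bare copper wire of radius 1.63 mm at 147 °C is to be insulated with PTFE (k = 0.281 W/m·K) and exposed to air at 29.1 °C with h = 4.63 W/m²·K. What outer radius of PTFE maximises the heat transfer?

For a cylinder, r_cr = k_ins/h = 0.281/4.63 = 0.0607 m = 6.07 cm

r_cr = 6.07 cm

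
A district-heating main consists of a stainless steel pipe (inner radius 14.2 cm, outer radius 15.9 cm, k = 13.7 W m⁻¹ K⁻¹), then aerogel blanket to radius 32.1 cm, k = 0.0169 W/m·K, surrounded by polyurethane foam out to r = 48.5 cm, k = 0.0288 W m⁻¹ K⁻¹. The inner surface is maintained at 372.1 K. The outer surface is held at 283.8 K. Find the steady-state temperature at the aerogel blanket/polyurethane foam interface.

T = 306.4 K

Series thermal resistances, inner to outer:
  R'_stainless steel = ln(0.159/0.142)/(2πk) = 0.1131/(2π·13.7) = 0.001314 m·K/W
  R'_aerogel blanket = ln(0.321/0.159)/(2πk) = 0.7025/(2π·0.0169) = 6.616 m·K/W
  R'_polyurethane foam = ln(0.485/0.321)/(2πk) = 0.4127/(2π·0.0288) = 2.281 m·K/W
ΣR = 0.001314 + 6.616 + 2.281 = 8.898 m·K/W
Q' = ΔT/ΣR = (372.1 K − 283.8 K)/8.898 = 9.924 W/m
From the inner boundary to the aerogel blanket/polyurethane foam interface, ΣR_partial = 6.617 m·K/W.
T_interface = T_in − Q'·ΣR_partial = 372.1 K − (9.924)(6.617) = 306.4 K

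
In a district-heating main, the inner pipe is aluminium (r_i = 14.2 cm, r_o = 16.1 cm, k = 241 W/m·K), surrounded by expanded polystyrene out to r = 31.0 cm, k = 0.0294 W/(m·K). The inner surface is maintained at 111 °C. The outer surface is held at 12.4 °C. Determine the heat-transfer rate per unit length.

Series thermal resistances, inner to outer:
  R'_aluminium = ln(0.161/0.142)/(2πk) = 0.1256/(2π·241) = 8.293×10^-5 m·K/W
  R'_expanded polystyrene = ln(0.310/0.161)/(2πk) = 0.6552/(2π·0.0294) = 3.547 m·K/W
ΣR = 8.293×10^-5 + 3.547 = 3.547 m·K/W
Q' = ΔT/ΣR = (111 °C − 12.4 °C)/3.547 = 27.8 W/m

Q' = 27.8 W/m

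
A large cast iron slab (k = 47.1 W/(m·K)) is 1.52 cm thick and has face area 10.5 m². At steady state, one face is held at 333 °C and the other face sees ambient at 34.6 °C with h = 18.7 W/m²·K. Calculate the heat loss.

Treat each layer as a resistance in series:
  R_cast iron = L/(kA) = 0.0152/(47.1·10.5) = 3.074×10^-5 K/W
  R_conv,out = 1/(hA) = 1/(18.7·10.5) = 0.005093 K/W
ΣR = 3.074×10^-5 + 0.005093 = 0.005124 K/W
Q = ΔT/ΣR = (333 °C − 34.6 °C)/0.005124 = 58200 W

Q = 58200 W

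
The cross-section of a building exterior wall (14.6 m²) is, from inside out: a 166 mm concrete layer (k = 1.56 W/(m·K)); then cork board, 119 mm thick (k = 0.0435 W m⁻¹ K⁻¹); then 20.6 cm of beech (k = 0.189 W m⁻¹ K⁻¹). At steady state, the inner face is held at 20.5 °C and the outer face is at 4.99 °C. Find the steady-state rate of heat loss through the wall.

Q = 57.6 W

Resistance network (inner→outer):
  R_concrete = L/(kA) = 0.166/(1.56·14.6) = 0.007288 K/W
  R_cork board = L/(kA) = 0.119/(0.0435·14.6) = 0.1874 K/W
  R_beech = L/(kA) = 0.206/(0.189·14.6) = 0.07465 K/W
ΣR = 0.007288 + 0.1874 + 0.07465 = 0.2693 K/W
Q = ΔT/ΣR = (20.5 °C − 4.99 °C)/0.2693 = 57.6 W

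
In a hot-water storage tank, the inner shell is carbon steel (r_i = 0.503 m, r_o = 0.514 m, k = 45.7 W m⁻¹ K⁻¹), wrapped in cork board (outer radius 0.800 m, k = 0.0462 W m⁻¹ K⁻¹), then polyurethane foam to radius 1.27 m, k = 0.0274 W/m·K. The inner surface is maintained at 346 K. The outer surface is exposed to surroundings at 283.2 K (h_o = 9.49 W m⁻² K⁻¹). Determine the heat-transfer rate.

Q = 24.7 W

Resistance network (inner→outer):
  R_carbon steel = (1/0.503 − 1/0.514)/(4πk) = 0.04255/(4π·45.7) = 7.409×10^-5 K/W
  R_cork board = (1/0.514 − 1/0.800)/(4πk) = 0.6955/(4π·0.0462) = 1.198 K/W
  R_polyurethane foam = (1/0.800 − 1/1.27)/(4πk) = 0.4626/(4π·0.0274) = 1.344 K/W
  R_conv,out = 1/(4πr²h) = 1/(4π·1.27²·9.49) = 0.005199 K/W
ΣR = 7.409×10^-5 + 1.198 + 1.344 + 0.005199 = 2.547 K/W
Q = ΔT/ΣR = (346 K − 283.2 K)/2.547 = 24.7 W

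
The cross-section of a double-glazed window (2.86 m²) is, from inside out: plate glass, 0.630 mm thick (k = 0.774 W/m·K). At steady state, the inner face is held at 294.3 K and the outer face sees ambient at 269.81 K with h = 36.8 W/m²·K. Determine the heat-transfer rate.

Series thermal resistances, inner to outer:
  R_plate glass = L/(kA) = 6.30×10^-4/(0.774·2.86) = 2.846×10^-4 K/W
  R_conv,out = 1/(hA) = 1/(36.8·2.86) = 0.009501 K/W
ΣR = 2.846×10^-4 + 0.009501 = 0.009786 K/W
Q = ΔT/ΣR = (294.3 K − 269.81 K)/0.009786 = 2500 W

Q = 2500 W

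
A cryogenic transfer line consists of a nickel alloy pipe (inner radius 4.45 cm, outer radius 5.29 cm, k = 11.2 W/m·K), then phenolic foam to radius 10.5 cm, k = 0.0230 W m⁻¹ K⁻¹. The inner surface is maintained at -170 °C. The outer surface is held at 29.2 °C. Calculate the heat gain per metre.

Resistance network (inner→outer):
  R'_nickel alloy = ln(0.0529/0.0445)/(2πk) = 0.1729/(2π·11.2) = 0.002457 m·K/W
  R'_phenolic foam = ln(0.105/0.0529)/(2πk) = 0.6856/(2π·0.0230) = 4.744 m·K/W
ΣR = 0.002457 + 4.744 = 4.746 m·K/W
Q' = ΔT/ΣR = (-170 °C − 29.2 °C)/4.746 = -42.0 W/m
(Negative Q' ⇒ heat flows inward; heat gain = 42.0 W/m.)

Q' = 42.0 W/m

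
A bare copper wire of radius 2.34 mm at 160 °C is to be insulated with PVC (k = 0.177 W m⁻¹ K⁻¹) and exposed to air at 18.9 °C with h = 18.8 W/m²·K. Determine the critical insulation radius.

r_cr = 0.941 cm

For a cylinder, r_cr = k_ins/h = 0.177/18.8 = 0.00941 m = 0.941 cm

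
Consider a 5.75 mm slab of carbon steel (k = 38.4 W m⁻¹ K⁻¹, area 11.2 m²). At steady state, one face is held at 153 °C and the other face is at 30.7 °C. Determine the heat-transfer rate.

Q = kA·ΔT/L = 38.4 × 11.2 × |153 °C − 30.7 °C| / 0.00575 = 9.15×10^6 W

Q = 9150 kW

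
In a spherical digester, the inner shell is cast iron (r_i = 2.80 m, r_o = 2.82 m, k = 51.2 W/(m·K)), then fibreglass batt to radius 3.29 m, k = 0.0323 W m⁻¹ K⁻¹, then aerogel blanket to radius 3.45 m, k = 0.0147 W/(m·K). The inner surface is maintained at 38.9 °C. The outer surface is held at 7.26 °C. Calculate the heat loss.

Q = 157 W

Treat each layer as a resistance in series:
  R_cast iron = (1/2.80 − 1/2.82)/(4πk) = 0.002533/(4π·51.2) = 3.937×10^-6 K/W
  R_fibreglass batt = (1/2.82 − 1/3.29)/(4πk) = 0.05066/(4π·0.0323) = 0.1248 K/W
  R_aerogel blanket = (1/3.29 − 1/3.45)/(4πk) = 0.01410/(4π·0.0147) = 0.07631 K/W
ΣR = 3.937×10^-6 + 0.1248 + 0.07631 = 0.2011 K/W
Q = ΔT/ΣR = (38.9 °C − 7.26 °C)/0.2011 = 157 W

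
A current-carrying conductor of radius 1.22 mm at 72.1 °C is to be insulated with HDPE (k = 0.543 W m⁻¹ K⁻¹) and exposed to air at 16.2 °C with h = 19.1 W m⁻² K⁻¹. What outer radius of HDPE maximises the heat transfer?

r_cr = 2.84 cm

For a cylinder, r_cr = k_ins/h = 0.543/19.1 = 0.0284 m = 2.84 cm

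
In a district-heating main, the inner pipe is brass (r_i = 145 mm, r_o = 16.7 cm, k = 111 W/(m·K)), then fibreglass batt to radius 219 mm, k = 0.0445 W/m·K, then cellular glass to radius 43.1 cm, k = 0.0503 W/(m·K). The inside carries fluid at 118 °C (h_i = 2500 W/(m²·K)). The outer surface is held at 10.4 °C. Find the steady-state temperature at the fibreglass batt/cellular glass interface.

Treat each layer as a resistance in series:
  R'_conv,in = 1/(2πr h) = 1/(2π·0.145·2500) = 4.390×10^-4 m·K/W
  R'_brass = ln(0.167/0.145)/(2πk) = 0.1413/(2π·111) = 2.025×10^-4 m·K/W
  R'_fibreglass batt = ln(0.219/0.167)/(2πk) = 0.2711/(2π·0.0445) = 0.9695 m·K/W
  R'_cellular glass = ln(0.431/0.219)/(2πk) = 0.6770/(2π·0.0503) = 2.142 m·K/W
ΣR = 4.390×10^-4 + 2.025×10^-4 + 0.9695 + 2.142 = 3.112 m·K/W
Q' = ΔT/ΣR = (118 °C − 10.4 °C)/3.112 = 34.58 W/m
From the inner boundary to the fibreglass batt/cellular glass interface, ΣR_partial = 0.9701 m·K/W.
T_interface = T_in − Q'·ΣR_partial = 118 °C − (34.58)(0.9701) = 84.5 °C

T = 84.5 °C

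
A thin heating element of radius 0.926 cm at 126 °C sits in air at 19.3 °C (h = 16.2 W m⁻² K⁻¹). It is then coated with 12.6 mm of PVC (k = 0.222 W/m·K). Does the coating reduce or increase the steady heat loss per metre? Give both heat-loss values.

Critical radius for a cylinder: r_cr = k/h = 0.0137 m = 1.37 cm.
Outer radius after coating: r₂ = 0.00926 + 0.0126 = 0.02186 m.
r₁ < r_cr < r₂: heat loss rises to a maximum at r_cr then falls. Whether the coating helps depends on whether Q(r₂) has dropped back below Q(r₁).
Bare: R = 1/(2πr₁h) = 1.061 m·K/W; Q = 106.7/1.061 = 101 W/m.
Coated: R = R_cond + R_conv = 1.065 m·K/W; Q = 106.7/1.065 = 100 W/m.

reduces: 101 → 100 W/m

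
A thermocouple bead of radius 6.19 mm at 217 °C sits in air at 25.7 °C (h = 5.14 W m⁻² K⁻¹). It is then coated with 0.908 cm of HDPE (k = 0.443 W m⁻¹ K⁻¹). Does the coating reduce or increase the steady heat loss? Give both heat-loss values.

Critical radius for a sphere: r_cr = 2k/h = 0.172 m = 17.2 cm.
Outer radius after coating: r₂ = 0.00619 + 0.00908 = 0.01527 m.
Since r₁ < r_cr and r₂ ≤ r_cr, the coating moves toward the maximum at r_cr — heat loss rises.
Bare: R = 1/(4πr₁²h) = 404.1 K/W; Q = 191.3/404.1 = 0.473 W.
Coated: R = R_cond + R_conv = 83.65 K/W; Q = 191.3/83.65 = 2.29 W.

increases: 0.473 → 2.29 W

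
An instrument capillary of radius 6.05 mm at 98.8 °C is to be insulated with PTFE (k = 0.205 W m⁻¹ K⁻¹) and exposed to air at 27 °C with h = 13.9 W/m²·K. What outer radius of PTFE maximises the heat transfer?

For a cylinder, r_cr = k_ins/h = 0.205/13.9 = 0.0147 m = 1.47 cm

r_cr = 1.47 cm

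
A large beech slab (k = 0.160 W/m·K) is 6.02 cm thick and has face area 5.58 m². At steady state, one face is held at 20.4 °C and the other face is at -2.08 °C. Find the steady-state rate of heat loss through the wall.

Q = 333 W

Q = kA·ΔT/L = 0.160 × 5.58 × |20.4 °C − -2.08 °C| / 0.0602 = 333 W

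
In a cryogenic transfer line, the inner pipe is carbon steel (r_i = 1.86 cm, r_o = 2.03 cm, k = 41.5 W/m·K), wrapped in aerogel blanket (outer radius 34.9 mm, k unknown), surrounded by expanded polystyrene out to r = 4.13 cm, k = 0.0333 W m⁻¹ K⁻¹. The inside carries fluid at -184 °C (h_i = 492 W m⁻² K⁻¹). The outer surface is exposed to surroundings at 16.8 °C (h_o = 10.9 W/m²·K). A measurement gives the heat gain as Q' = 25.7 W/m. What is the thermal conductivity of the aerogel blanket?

k = 0.0130 W/m·K

ΣR = ΔT/Q' = |-184 − 16.8|/25.7 = 7.813 m·K/W
Known resistances:
  R'_conv,in = 1/(2πr h) = 1/(2π·0.0186·492) = 0.01739 m·K/W
  R'_carbon steel = ln(0.0203/0.0186)/(2πk) = 0.08746/(2π·41.5) = 3.354×10^-4 m·K/W
  R'_expanded polystyrene = ln(0.0413/0.0349)/(2πk) = 0.1684/(2π·0.0333) = 0.8047 m·K/W
  R'_conv,out = 1/(2πr h) = 1/(2π·0.0413·10.9) = 0.3535 m·K/W
R_aerogel blanket = ΣR − ΣR_known = 7.813 − 1.176 = 6.637 m·K/W
ln(r₂/r₁)/(2πk) = 6.637 ⇒ k = 0.5419/(2π·6.637) = 0.0130 W/m·K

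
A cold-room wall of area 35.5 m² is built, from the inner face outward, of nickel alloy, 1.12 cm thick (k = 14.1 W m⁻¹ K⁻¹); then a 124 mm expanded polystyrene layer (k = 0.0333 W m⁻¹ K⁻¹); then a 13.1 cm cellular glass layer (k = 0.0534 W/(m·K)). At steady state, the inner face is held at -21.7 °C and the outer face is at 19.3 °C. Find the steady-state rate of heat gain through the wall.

Series thermal resistances, inner to outer:
  R_nickel alloy = L/(kA) = 0.0112/(14.1·35.5) = 2.238×10^-5 K/W
  R_expanded polystyrene = L/(kA) = 0.124/(0.0333·35.5) = 0.1049 K/W
  R_cellular glass = L/(kA) = 0.131/(0.0534·35.5) = 0.06910 K/W
ΣR = 2.238×10^-5 + 0.1049 + 0.06910 = 0.1740 K/W
Q = ΔT/ΣR = (-21.7 °C − 19.3 °C)/0.1740 = -236 W
(Negative Q ⇒ heat flows inward; heat gain = 236 W.)

Q = 236 W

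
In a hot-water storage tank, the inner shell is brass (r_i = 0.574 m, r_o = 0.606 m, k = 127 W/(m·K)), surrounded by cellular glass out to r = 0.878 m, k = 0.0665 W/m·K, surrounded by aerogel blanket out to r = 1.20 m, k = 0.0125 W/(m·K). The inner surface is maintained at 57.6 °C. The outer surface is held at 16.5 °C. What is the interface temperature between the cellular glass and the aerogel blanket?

T = 47.8 °C

Resistance network (inner→outer):
  R_brass = (1/0.574 − 1/0.606)/(4πk) = 0.09200/(4π·127) = 5.764×10^-5 K/W
  R_cellular glass = (1/0.606 − 1/0.878)/(4πk) = 0.5112/(4π·0.0665) = 0.6117 K/W
  R_aerogel blanket = (1/0.878 − 1/1.20)/(4πk) = 0.3056/(4π·0.0125) = 1.946 K/W
ΣR = 5.764×10^-5 + 0.6117 + 1.946 = 2.558 K/W
Q = ΔT/ΣR = (57.6 °C − 16.5 °C)/2.558 = 16.07 W
From the inner boundary to the cellular glass/aerogel blanket interface, ΣR_partial = 0.6118 K/W.
T_interface = T_in − Q·ΣR_partial = 57.6 °C − (16.07)(0.6118) = 47.8 °C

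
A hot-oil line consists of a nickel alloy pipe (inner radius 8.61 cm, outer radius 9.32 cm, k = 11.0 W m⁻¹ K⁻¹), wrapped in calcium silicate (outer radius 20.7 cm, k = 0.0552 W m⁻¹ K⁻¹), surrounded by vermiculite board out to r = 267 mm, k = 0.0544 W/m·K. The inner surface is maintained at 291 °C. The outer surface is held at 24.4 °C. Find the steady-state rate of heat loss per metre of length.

Series thermal resistances, inner to outer:
  R'_nickel alloy = ln(0.0932/0.0861)/(2πk) = 0.07924/(2π·11.0) = 0.001146 m·K/W
  R'_calcium silicate = ln(0.207/0.0932)/(2πk) = 0.7980/(2π·0.0552) = 2.301 m·K/W
  R'_vermiculite board = ln(0.267/0.207)/(2πk) = 0.2545/(2π·0.0544) = 0.7447 m·K/W
ΣR = 0.001146 + 2.301 + 0.7447 = 3.047 m·K/W
Q' = ΔT/ΣR = (291 °C − 24.4 °C)/3.047 = 87.5 W/m

Q' = 87.5 W/m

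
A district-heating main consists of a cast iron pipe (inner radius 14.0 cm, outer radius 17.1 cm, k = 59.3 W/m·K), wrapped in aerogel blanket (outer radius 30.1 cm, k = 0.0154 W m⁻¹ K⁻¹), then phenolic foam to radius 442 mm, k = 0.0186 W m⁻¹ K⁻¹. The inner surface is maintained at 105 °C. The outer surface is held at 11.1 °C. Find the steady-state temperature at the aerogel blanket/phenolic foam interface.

T = 44.9 °C

Series thermal resistances, inner to outer:
  R'_cast iron = ln(0.171/0.140)/(2πk) = 0.2000/(2π·59.3) = 5.368×10^-4 m·K/W
  R'_aerogel blanket = ln(0.301/0.171)/(2πk) = 0.5654/(2π·0.0154) = 5.844 m·K/W
  R'_phenolic foam = ln(0.442/0.301)/(2πk) = 0.3842/(2π·0.0186) = 3.287 m·K/W
ΣR = 5.368×10^-4 + 5.844 + 3.287 = 9.132 m·K/W
Q' = ΔT/ΣR = (105 °C − 11.1 °C)/9.132 = 10.28 W/m
From the inner boundary to the aerogel blanket/phenolic foam interface, ΣR_partial = 5.845 m·K/W.
T_interface = T_in − Q'·ΣR_partial = 105 °C − (10.28)(5.845) = 44.9 °C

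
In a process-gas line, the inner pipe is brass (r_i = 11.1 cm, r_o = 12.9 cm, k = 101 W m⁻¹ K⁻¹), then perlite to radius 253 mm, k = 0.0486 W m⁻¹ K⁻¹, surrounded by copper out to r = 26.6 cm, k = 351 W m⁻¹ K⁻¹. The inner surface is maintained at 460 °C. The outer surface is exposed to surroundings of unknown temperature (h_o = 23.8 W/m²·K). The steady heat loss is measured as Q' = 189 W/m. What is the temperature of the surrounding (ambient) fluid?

T_out = 38.3 °C

Series resistances:
  R'_brass = ln(0.129/0.111)/(2πk) = 0.1503/(2π·101) = 2.368×10^-4 m·K/W
  R'_perlite = ln(0.253/0.129)/(2πk) = 0.6736/(2π·0.0486) = 2.206 m·K/W
  R'_copper = ln(0.266/0.253)/(2πk) = 0.05011/(2π·351) = 2.272×10^-5 m·K/W
  R'_conv,out = 1/(2πr h) = 1/(2π·0.266·23.8) = 0.02514 m·K/W
ΣR = 2.231 m·K/W
ΔT = Q'·ΣR = 189 × 2.231 = 421.7 K
Heat flows outward, so T_out = T_in − ΔT = 460 − 421.7 = 38.3 °C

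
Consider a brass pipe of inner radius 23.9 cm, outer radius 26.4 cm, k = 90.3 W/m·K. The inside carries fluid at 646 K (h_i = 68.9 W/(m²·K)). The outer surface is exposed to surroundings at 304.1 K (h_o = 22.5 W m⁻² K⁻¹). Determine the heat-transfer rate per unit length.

Q' = 9.33 kW/m

Series thermal resistances, inner to outer:
  R'_conv,in = 1/(2πr h) = 1/(2π·0.239·68.9) = 0.009665 m·K/W
  R'_brass = ln(0.264/0.239)/(2πk) = 0.09949/(2π·90.3) = 1.753×10^-4 m·K/W
  R'_conv,out = 1/(2πr h) = 1/(2π·0.264·22.5) = 0.02679 m·K/W
ΣR = 0.009665 + 1.753×10^-4 + 0.02679 = 0.03663 m·K/W
Q' = ΔT/ΣR = (646 K − 304.1 K)/0.03663 = 9330 W/m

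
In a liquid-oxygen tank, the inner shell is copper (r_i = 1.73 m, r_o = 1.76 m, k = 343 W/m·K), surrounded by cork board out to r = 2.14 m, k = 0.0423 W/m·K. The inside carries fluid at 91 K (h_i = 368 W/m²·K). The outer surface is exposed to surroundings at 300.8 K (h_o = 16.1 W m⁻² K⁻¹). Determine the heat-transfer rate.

Treat each layer as a resistance in series:
  R_conv,in = 1/(4πr²h) = 1/(4π·1.73²·368) = 7.225×10^-5 K/W
  R_copper = (1/1.73 − 1/1.76)/(4πk) = 0.009853/(4π·343) = 2.286×10^-6 K/W
  R_cork board = (1/1.76 − 1/2.14)/(4πk) = 0.1009/(4π·0.0423) = 0.1898 K/W
  R_conv,out = 1/(4πr²h) = 1/(4π·2.14²·16.1) = 0.001079 K/W
ΣR = 7.225×10^-5 + 2.286×10^-6 + 0.1898 + 0.001079 = 0.1910 K/W
Q = ΔT/ΣR = (91 K − 300.8 K)/0.1910 = -1100 W
(Negative Q ⇒ heat flows inward; heat gain = 1100 W.)

Q = 1100 W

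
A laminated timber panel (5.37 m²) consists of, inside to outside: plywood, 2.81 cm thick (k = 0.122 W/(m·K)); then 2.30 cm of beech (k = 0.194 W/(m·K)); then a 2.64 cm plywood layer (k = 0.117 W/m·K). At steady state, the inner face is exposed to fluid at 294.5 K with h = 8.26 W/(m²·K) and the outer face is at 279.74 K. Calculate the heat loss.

Resistance network (inner→outer):
  R_conv,in = 1/(hA) = 1/(8.26·5.37) = 0.02254 K/W
  R_plywood = L/(kA) = 0.0281/(0.122·5.37) = 0.04289 K/W
  R_beech = L/(kA) = 0.0230/(0.194·5.37) = 0.02208 K/W
  R_plywood = L/(kA) = 0.0264/(0.117·5.37) = 0.04202 K/W
ΣR = 0.02254 + 0.04289 + 0.02208 + 0.04202 = 0.1295 K/W
Q = ΔT/ΣR = (294.5 K − 279.74 K)/0.1295 = 114 W

Q = 114 W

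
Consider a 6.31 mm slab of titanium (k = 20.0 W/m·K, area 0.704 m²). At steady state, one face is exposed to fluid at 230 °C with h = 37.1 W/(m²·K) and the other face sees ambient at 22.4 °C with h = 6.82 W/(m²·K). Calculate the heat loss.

Treat each layer as a resistance in series:
  R_conv,in = 1/(hA) = 1/(37.1·0.704) = 0.03829 K/W
  R_titanium = L/(kA) = 0.00631/(20.0·0.704) = 4.482×10^-4 K/W
  R_conv,out = 1/(hA) = 1/(6.82·0.704) = 0.2083 K/W
ΣR = 0.03829 + 4.482×10^-4 + 0.2083 = 0.2470 K/W
Q = ΔT/ΣR = (230 °C − 22.4 °C)/0.2470 = 840 W

Q = 840 W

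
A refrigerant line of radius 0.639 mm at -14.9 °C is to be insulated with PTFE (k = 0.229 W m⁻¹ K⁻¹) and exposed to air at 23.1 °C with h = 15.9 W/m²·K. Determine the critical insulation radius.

For a cylinder, r_cr = k_ins/h = 0.229/15.9 = 0.0144 m = 1.44 cm

r_cr = 1.44 cm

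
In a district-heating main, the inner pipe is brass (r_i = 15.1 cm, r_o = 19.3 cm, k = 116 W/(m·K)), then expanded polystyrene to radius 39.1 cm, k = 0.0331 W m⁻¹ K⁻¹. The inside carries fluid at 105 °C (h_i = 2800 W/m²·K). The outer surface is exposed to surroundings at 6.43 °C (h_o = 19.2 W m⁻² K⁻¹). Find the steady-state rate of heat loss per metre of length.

Series thermal resistances, inner to outer:
  R'_conv,in = 1/(2πr h) = 1/(2π·0.151·2800) = 3.764×10^-4 m·K/W
  R'_brass = ln(0.193/0.151)/(2πk) = 0.2454/(2π·116) = 3.367×10^-4 m·K/W
  R'_expanded polystyrene = ln(0.391/0.193)/(2πk) = 0.7060/(2π·0.0331) = 3.395 m·K/W
  R'_conv,out = 1/(2πr h) = 1/(2π·0.391·19.2) = 0.02120 m·K/W
ΣR = 3.764×10^-4 + 3.367×10^-4 + 3.395 + 0.02120 = 3.417 m·K/W
Q' = ΔT/ΣR = (105 °C − 6.43 °C)/3.417 = 28.8 W/m

Q' = 28.8 W/m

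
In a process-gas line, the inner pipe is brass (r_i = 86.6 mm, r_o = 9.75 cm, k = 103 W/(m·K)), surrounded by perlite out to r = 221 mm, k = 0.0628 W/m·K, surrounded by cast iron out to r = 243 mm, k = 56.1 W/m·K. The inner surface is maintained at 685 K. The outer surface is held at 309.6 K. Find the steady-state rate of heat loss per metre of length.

Q' = 181 W/m

Series thermal resistances, inner to outer:
  R'_brass = ln(0.0975/0.0866)/(2πk) = 0.1186/(2π·103) = 1.832×10^-4 m·K/W
  R'_perlite = ln(0.221/0.0975)/(2πk) = 0.8183/(2π·0.0628) = 2.074 m·K/W
  R'_cast iron = ln(0.243/0.221)/(2πk) = 0.09490/(2π·56.1) = 2.692×10^-4 m·K/W
ΣR = 1.832×10^-4 + 2.074 + 2.692×10^-4 = 2.074 m·K/W
Q' = ΔT/ΣR = (685 K − 309.6 K)/2.074 = 181 W/m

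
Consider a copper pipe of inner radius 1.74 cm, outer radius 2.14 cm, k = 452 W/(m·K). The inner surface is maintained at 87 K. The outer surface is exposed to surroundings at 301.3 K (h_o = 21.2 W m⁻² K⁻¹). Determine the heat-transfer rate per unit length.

Treat each layer as a resistance in series:
  R'_copper = ln(0.0214/0.0174)/(2πk) = 0.2069/(2π·452) = 7.286×10^-5 m·K/W
  R'_conv,out = 1/(2πr h) = 1/(2π·0.0214·21.2) = 0.3508 m·K/W
ΣR = 7.286×10^-5 + 0.3508 = 0.3509 m·K/W
Q' = ΔT/ΣR = (87 K − 301.3 K)/0.3509 = -611 W/m
(Negative Q' ⇒ heat flows inward; heat gain = 611 W/m.)

Q' = 611 W/m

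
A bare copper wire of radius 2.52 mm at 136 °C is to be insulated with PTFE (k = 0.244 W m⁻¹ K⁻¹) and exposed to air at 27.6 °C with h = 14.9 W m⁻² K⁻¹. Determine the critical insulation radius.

For a cylinder, r_cr = k_ins/h = 0.244/14.9 = 0.0164 m = 1.64 cm

r_cr = 1.64 cm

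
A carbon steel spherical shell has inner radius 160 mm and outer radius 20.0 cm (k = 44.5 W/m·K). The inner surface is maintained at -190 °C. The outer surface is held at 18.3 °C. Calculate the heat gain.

Q = 4πk·ΔT/(1/r₁ − 1/r₂) = 4π × 44.5 × 208.3 / (1/0.160 − 1/0.200) = 93200 W

Q = 93.2 kW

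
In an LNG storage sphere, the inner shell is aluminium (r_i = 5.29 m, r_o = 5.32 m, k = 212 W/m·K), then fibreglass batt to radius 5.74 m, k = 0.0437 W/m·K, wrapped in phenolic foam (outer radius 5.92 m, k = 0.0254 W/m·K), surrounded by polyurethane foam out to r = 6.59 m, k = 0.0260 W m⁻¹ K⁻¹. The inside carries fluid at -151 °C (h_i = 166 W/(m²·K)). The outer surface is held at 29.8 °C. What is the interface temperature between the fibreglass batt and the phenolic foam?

Series thermal resistances, inner to outer:
  R_conv,in = 1/(4πr²h) = 1/(4π·5.29²·166) = 1.713×10^-5 K/W
  R_aluminium = (1/5.29 − 1/5.32)/(4πk) = 0.001066/(4π·212) = 4.001×10^-7 K/W
  R_fibreglass batt = (1/5.32 − 1/5.74)/(4πk) = 0.01375/(4π·0.0437) = 0.02505 K/W
  R_phenolic foam = (1/5.74 − 1/5.92)/(4πk) = 0.005297/(4π·0.0254) = 0.01660 K/W
  R_polyurethane foam = (1/5.92 − 1/6.59)/(4πk) = 0.01717/(4π·0.0260) = 0.05256 K/W
ΣR = 1.713×10^-5 + 4.001×10^-7 + 0.02505 + 0.01660 + 0.05256 = 0.09423 K/W
Q = ΔT/ΣR = (-151 °C − 29.8 °C)/0.09423 = -1919 W
From the inner boundary to the fibreglass batt/phenolic foam interface, ΣR_partial = 0.02507 K/W.
T_interface = T_in − Q·ΣR_partial = -151 °C − (-1919)(0.02507) = -103 °C

T = -103 °C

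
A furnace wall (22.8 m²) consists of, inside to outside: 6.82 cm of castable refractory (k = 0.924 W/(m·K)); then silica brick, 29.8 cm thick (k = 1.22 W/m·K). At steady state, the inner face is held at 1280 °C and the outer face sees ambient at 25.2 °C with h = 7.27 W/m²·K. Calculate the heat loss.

Series thermal resistances, inner to outer:
  R_castable refractory = L/(kA) = 0.0682/(0.924·22.8) = 0.003237 K/W
  R_silica brick = L/(kA) = 0.298/(1.22·22.8) = 0.01071 K/W
  R_conv,out = 1/(hA) = 1/(7.27·22.8) = 0.006033 K/W
ΣR = 0.003237 + 0.01071 + 0.006033 = 0.01998 K/W
Q = ΔT/ΣR = (1280 °C − 25.2 °C)/0.01998 = 62800 W

Q = 62800 W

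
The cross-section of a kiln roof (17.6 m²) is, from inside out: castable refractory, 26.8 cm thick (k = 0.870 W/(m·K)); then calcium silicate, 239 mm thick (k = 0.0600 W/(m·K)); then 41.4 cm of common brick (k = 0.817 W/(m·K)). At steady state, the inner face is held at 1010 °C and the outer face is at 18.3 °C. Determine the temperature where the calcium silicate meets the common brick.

Resistance network (inner→outer):
  R_castable refractory = L/(kA) = 0.268/(0.870·17.6) = 0.01750 K/W
  R_calcium silicate = L/(kA) = 0.239/(0.0600·17.6) = 0.2263 K/W
  R_common brick = L/(kA) = 0.414/(0.817·17.6) = 0.02879 K/W
ΣR = 0.01750 + 0.2263 + 0.02879 = 0.2726 K/W
Q = ΔT/ΣR = (1010 °C − 18.3 °C)/0.2726 = 3638 W
From the inner boundary to the calcium silicate/common brick interface, ΣR_partial = 0.2438 K/W.
T_interface = T_in − Q·ΣR_partial = 1010 °C − (3638)(0.2438) = 123 °C

T = 123 °C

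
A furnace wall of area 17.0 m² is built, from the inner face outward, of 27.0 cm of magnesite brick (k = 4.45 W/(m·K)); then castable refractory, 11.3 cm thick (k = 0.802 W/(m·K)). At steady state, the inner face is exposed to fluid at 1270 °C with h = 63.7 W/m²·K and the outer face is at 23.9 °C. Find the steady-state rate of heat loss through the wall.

Treat each layer as a resistance in series:
  R_conv,in = 1/(hA) = 1/(63.7·17.0) = 9.234×10^-4 K/W
  R_magnesite brick = L/(kA) = 0.270/(4.45·17.0) = 0.003569 K/W
  R_castable refractory = L/(kA) = 0.113/(0.802·17.0) = 0.008288 K/W
ΣR = 9.234×10^-4 + 0.003569 + 0.008288 = 0.01278 K/W
Q = ΔT/ΣR = (1270 °C − 23.9 °C)/0.01278 = 97500 W

Q = 97500 W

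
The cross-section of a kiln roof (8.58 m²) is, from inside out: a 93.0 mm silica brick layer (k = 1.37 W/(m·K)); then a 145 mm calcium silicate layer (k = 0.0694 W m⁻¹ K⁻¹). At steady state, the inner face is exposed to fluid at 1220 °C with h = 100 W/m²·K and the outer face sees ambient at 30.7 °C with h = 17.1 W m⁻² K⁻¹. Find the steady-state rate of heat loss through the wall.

Series thermal resistances, inner to outer:
  R_conv,in = 1/(hA) = 1/(100·8.58) = 0.001166 K/W
  R_silica brick = L/(kA) = 0.0930/(1.37·8.58) = 0.007912 K/W
  R_calcium silicate = L/(kA) = 0.145/(0.0694·8.58) = 0.2435 K/W
  R_conv,out = 1/(hA) = 1/(17.1·8.58) = 0.006816 K/W
ΣR = 0.001166 + 0.007912 + 0.2435 + 0.006816 = 0.2594 K/W
Q = ΔT/ΣR = (1220 °C − 30.7 °C)/0.2594 = 4580 W

Q = 4580 W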